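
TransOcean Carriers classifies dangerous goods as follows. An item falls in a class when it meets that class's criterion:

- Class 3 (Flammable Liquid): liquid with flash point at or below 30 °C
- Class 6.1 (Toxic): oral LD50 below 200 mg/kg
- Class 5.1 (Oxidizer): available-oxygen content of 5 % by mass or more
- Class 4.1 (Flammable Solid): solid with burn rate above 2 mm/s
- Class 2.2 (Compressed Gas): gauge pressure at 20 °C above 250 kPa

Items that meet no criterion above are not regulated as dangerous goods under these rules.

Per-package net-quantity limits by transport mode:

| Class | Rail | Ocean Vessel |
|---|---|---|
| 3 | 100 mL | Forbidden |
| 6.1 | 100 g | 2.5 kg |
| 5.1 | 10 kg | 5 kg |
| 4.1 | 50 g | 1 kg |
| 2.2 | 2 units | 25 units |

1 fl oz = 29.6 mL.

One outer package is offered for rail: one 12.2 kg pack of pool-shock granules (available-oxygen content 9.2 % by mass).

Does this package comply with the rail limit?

Pool-shock granules: available-oxygen content 9.2 % by mass ≥ 5 % by mass → Class 5.1 (Oxidizer).
Class 5.1 quantity: 12.2 kg.
12.2 kg > 10 kg (rail limit, Class 5.1) — over the limit.

No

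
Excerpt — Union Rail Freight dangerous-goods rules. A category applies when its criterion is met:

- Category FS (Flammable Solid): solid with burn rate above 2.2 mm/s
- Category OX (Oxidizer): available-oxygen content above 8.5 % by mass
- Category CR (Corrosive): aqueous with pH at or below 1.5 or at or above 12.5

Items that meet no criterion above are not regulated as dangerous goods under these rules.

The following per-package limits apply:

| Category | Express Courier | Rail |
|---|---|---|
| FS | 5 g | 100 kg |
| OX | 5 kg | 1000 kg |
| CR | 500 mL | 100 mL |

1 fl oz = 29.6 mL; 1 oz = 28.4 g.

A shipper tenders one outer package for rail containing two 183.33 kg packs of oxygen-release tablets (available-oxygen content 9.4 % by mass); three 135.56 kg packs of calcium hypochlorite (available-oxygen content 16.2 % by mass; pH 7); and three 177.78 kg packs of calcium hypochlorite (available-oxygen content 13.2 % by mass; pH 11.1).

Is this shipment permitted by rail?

The oxygen-release tablets have available-oxygen content 9.4 % by mass, which is > 8.5 % by mass, so they are Category OX (Oxidizer).
The calcium hypochlorite has available-oxygen content 16.2 % by mass, which is > 8.5 % by mass, so it is Category OX (Oxidizer).
The calcium hypochlorite has available-oxygen content 13.2 % by mass, which is > 8.5 % by mass, so it is Category OX (Oxidizer).
Category OX net quantity: (two 183.33 kg packs = 366.66 kg) + (three 135.56 kg packs = 406.68 kg) + (three 177.78 kg packs = 533.34 kg) = 1306.68 kg.
1306.68 kg > 1000 kg (rail limit, Category OX) — over the limit.

No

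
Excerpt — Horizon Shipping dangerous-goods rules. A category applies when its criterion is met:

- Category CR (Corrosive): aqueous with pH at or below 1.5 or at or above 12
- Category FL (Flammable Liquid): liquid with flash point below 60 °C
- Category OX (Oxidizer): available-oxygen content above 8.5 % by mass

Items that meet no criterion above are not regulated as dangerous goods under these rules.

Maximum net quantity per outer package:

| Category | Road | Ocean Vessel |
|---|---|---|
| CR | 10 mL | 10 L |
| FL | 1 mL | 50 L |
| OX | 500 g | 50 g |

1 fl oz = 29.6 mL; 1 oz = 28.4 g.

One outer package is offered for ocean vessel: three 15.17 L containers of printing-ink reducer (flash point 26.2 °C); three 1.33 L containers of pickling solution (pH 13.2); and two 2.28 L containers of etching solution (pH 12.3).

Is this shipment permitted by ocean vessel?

Flash point 26.2 °C meets the Category FL criterion (Flammable Liquid), so the printing-ink reducer is Category FL.
The pickling solution has pH 13.2, which is ≥ 12, so it is Category CR (Corrosive).
Etching solution: pH 12.3 ≥ 12 → Category CR (Corrosive).
Category CR net quantity: (three 1.33 L containers = 3.99 L) + (two 2.28 L containers = 4.56 L) = 8.55 L.
8.55 L is within the ocean vessel limit of 10 L for Category CR.
Category FL quantity: three 15.17 L containers = 45.51 L.
That is within the Category FL ocean vessel limit of 50 L.
Every hazard category is within its ocean vessel limit and no segregation rule is violated.

Yes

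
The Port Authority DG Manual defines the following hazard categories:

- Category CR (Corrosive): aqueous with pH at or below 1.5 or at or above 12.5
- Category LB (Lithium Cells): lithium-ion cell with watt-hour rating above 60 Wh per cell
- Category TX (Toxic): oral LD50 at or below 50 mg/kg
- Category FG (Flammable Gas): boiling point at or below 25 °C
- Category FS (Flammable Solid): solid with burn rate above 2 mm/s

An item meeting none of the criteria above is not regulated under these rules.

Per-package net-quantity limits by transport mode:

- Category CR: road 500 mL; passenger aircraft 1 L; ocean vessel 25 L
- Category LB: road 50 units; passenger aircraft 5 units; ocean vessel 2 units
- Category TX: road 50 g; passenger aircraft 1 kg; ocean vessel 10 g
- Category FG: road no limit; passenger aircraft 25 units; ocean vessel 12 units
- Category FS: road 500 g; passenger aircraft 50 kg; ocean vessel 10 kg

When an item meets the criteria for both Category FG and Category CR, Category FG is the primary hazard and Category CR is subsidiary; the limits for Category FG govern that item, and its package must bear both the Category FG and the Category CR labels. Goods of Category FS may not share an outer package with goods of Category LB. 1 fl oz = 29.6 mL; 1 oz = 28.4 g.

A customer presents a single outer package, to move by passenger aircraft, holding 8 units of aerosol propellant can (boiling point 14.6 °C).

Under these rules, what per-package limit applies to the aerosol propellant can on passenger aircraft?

With boiling point 14.6 °C (≤ 25 °C), the aerosol propellant can falls in Category FG.
The passenger aircraft limit for Category FG is 25 units.

25 units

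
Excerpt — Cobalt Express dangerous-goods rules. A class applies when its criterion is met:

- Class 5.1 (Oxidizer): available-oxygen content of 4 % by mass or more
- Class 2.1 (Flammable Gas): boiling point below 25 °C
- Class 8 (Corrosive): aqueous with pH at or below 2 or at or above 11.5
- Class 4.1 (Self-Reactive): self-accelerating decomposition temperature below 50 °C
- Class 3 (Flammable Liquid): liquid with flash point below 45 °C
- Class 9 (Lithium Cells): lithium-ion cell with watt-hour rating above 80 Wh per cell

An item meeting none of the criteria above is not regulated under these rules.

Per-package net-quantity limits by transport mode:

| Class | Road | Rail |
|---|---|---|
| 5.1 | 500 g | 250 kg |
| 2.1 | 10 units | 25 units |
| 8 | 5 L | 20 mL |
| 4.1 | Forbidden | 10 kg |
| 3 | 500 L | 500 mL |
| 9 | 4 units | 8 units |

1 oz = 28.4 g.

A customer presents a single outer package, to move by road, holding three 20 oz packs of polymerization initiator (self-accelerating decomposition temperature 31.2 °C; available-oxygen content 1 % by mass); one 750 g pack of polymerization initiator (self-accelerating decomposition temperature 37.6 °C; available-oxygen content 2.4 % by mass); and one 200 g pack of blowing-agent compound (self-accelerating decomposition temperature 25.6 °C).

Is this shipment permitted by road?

With self-accelerating decomposition temperature 31.2 °C (< 50 °C), the polymerization initiator falls in Class 4.1.
The polymerization initiator has self-accelerating decomposition temperature 37.6 °C, which is < 50 °C, so it is Class 4.1 (Self-Reactive).
Blowing-agent compound: self-accelerating decomposition temperature 25.6 °C < 50 °C → Class 4.1 (Self-Reactive).
Class 4.1 net quantity: (three 20 oz packs = 1.704 kg) + 750 g + 200 g = 2.654 kg.
Class 4.1 is Forbidden by road.

No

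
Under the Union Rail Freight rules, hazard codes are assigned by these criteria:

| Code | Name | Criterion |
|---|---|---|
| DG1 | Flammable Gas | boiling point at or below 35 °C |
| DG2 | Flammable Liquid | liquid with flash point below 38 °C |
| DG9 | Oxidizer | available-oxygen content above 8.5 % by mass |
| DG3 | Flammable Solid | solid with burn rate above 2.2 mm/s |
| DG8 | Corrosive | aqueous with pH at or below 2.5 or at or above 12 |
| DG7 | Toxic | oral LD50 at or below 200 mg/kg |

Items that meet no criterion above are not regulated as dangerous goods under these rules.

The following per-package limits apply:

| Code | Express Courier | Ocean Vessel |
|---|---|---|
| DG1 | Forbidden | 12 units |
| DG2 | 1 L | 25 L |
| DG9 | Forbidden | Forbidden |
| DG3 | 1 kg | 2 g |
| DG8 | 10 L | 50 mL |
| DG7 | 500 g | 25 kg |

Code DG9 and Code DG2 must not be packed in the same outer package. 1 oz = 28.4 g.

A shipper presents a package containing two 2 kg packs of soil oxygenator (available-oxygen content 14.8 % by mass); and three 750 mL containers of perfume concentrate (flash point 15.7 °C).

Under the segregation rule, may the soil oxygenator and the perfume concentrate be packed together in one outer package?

No

With available-oxygen content 14.8 % by mass (> 8.5 % by mass), the soil oxygenator falls in Code DG9.
Perfume concentrate: flash point 15.7 °C < 38 °C → Code DG2 (Flammable Liquid).
Code DG9 and Code DG2 may not share an outer package.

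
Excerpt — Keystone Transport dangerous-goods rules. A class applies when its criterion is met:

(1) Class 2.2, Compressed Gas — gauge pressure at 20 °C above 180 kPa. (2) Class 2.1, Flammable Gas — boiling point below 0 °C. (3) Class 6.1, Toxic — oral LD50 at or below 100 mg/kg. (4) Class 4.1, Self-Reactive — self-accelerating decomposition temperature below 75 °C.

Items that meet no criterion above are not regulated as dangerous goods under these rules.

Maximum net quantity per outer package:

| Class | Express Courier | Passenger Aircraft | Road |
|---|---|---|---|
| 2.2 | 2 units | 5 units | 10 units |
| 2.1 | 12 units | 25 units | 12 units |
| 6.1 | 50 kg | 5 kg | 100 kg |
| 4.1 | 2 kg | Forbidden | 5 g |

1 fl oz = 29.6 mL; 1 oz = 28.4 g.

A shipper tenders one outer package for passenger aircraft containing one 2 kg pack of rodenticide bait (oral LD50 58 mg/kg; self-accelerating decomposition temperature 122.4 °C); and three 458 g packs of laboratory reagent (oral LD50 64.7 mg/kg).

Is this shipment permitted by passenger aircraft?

Yes

With oral LD50 58 mg/kg (≤ 100 mg/kg), the rodenticide bait falls in Class 6.1.
Oral LD50 64.7 mg/kg meets the Class 6.1 criterion (Toxic), so the laboratory reagent is Class 6.1.
Class 6.1 net quantity: 2 kg + (three 458 g packs = 1.374 kg) = 3.374 kg.
3.374 kg is within the passenger aircraft limit of 5 kg for Class 6.1.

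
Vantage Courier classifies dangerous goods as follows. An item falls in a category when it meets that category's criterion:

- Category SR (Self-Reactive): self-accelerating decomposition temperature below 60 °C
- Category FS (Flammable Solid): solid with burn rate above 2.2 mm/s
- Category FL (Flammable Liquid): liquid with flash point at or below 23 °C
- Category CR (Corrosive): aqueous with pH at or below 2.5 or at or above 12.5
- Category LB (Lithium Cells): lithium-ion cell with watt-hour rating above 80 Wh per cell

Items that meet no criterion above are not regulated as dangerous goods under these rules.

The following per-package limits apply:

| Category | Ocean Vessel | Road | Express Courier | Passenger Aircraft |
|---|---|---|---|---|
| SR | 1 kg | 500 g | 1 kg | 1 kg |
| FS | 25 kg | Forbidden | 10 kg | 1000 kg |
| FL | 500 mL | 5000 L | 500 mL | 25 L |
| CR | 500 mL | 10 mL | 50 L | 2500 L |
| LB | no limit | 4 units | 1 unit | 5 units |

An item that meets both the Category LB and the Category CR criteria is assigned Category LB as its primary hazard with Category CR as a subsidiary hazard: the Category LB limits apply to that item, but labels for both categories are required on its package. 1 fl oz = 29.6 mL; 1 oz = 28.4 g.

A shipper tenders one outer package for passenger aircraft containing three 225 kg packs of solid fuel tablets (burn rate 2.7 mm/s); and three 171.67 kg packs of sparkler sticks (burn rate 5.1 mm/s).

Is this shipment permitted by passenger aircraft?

Burn rate 2.7 mm/s meets the Category FS criterion (Flammable Solid), so the solid fuel tablets are Category FS.
Burn rate 5.1 mm/s meets the Category FS criterion (Flammable Solid), so the sparkler sticks are Category FS.
Total Category FS: (three 225 kg packs = 675 kg) + (three 171.67 kg packs = 515.01 kg) = 1190.01 kg.
That exceeds the Category FS passenger aircraft limit of 1000 kg.

No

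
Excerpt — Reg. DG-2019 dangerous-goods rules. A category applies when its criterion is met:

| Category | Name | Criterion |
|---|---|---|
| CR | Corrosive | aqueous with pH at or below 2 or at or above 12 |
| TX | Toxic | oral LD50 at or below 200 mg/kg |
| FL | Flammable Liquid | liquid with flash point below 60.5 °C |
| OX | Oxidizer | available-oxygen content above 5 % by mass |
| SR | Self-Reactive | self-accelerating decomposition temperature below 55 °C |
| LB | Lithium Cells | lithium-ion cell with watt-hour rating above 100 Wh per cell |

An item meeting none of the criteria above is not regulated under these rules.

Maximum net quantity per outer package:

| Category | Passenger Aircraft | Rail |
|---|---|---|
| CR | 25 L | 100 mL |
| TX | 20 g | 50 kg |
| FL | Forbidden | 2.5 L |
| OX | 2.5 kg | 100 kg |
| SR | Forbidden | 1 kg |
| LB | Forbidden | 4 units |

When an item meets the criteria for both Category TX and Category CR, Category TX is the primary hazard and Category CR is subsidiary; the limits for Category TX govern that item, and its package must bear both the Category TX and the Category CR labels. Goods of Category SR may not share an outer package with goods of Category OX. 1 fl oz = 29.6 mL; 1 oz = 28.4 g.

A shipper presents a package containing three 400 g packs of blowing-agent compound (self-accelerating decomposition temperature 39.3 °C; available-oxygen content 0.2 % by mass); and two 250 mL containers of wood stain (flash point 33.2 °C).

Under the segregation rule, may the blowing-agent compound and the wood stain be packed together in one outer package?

Yes

The blowing-agent compound has self-accelerating decomposition temperature 39.3 °C, which is < 55 °C, so it is Category SR (Self-Reactive).
The wood stain has flash point 33.2 °C, which is < 60.5 °C, so it is Category FL (Flammable Liquid).
No segregation rule bars Category SR with Category FL.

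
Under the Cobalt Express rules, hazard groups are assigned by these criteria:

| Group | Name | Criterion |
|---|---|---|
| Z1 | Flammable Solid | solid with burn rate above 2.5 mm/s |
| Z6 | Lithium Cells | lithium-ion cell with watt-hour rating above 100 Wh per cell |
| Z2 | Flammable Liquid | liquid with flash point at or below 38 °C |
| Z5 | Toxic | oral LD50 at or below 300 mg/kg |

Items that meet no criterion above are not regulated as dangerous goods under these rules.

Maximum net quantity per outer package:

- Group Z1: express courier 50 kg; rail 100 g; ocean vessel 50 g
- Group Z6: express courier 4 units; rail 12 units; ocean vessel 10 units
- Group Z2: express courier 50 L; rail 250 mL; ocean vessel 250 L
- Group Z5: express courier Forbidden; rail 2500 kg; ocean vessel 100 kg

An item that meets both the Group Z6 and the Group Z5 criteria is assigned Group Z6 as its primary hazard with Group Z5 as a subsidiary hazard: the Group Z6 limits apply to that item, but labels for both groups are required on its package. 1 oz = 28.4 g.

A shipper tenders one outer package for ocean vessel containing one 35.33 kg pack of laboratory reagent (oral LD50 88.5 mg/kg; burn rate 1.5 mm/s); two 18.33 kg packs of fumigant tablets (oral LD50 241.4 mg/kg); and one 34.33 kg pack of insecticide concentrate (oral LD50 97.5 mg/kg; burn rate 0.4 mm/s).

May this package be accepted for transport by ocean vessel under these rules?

The laboratory reagent has oral LD50 88.5 mg/kg, which is ≤ 300 mg/kg, so it is Group Z5 (Toxic).
With oral LD50 241.4 mg/kg (≤ 300 mg/kg), the fumigant tablets fall in Group Z5.
Insecticide concentrate: oral LD50 97.5 mg/kg ≤ 300 mg/kg → Group Z5 (Toxic).
Group Z5 net quantity: 35.33 kg + (two 18.33 kg packs = 36.66 kg) + 34.33 kg = 106.32 kg.
106.32 kg exceeds the ocean vessel limit of 100 kg for Group Z5.

No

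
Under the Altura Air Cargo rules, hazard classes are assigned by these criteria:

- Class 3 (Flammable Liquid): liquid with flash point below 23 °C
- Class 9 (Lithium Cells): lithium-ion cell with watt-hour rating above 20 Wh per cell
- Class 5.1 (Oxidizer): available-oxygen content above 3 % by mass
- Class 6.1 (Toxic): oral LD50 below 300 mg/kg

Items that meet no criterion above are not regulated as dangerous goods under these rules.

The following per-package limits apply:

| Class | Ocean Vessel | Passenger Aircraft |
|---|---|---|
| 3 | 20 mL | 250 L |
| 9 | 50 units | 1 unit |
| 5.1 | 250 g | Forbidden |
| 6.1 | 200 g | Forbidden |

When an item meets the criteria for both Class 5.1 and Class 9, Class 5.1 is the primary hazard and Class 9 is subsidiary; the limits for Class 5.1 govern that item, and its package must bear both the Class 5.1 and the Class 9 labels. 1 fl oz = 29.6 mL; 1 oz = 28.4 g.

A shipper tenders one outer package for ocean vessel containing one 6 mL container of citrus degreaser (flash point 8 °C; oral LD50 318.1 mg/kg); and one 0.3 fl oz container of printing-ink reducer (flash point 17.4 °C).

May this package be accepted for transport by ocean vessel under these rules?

With flash point 8 °C (< 23 °C), the citrus degreaser falls in Class 3.
Printing-ink reducer: flash point 17.4 °C < 23 °C → Class 3 (Flammable Liquid).
Total Class 3: 6 mL + (one 0.3 fl oz container = 8.88 mL) = 14.88 mL.
14.88 mL ≤ 20 mL (ocean vessel limit, Class 3) — within limit.

Yes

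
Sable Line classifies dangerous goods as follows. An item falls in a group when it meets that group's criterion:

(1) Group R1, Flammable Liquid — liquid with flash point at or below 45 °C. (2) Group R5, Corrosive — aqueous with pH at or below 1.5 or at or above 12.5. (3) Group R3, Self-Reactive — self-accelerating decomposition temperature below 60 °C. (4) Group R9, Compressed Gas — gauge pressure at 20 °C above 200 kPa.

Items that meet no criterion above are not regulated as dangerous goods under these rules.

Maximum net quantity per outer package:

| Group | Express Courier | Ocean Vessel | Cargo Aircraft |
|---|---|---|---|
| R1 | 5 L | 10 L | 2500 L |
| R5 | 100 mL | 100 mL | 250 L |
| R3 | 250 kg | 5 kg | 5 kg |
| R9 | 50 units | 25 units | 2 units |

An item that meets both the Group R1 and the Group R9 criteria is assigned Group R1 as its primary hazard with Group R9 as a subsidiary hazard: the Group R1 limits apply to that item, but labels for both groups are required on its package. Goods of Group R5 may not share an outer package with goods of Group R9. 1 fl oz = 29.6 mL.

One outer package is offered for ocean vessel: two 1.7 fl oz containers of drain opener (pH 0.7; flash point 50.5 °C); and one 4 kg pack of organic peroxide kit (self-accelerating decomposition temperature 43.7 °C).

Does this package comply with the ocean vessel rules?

No

With pH 0.7 (≤ 1.5), the drain opener falls in Group R5.
With self-accelerating decomposition temperature 43.7 °C (< 60 °C), the organic peroxide kit falls in Group R3.
Group R3 quantity: 4 kg.
4 kg is within the ocean vessel limit of 5 kg for Group R3.
Group R5 quantity: two 1.7 fl oz containers = 100.64 mL.
That exceeds the Group R5 ocean vessel limit of 100 mL.
The segregation rule (Group R5 with Group R9) does not apply to Group R3 with Group R5.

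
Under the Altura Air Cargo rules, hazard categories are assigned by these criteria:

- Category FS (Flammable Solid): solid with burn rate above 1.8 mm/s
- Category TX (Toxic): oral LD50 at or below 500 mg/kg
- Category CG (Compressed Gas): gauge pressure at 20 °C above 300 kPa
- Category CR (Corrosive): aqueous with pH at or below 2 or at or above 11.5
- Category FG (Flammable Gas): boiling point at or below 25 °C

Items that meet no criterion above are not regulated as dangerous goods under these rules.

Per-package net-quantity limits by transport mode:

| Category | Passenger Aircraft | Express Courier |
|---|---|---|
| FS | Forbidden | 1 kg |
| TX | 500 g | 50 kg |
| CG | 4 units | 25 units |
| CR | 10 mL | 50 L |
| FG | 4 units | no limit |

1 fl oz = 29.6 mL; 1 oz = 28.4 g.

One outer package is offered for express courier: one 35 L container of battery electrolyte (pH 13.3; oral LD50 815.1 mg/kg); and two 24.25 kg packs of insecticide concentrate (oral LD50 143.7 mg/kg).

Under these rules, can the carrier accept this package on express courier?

Yes

pH 13.3 meets the Category CR criterion (Corrosive), so the battery electrolyte is Category CR.
Insecticide concentrate: oral LD50 143.7 mg/kg ≤ 500 mg/kg → Category TX (Toxic).
Category TX quantity: two 24.25 kg packs = 48.5 kg.
48.5 kg is within the express courier limit of 50 kg for Category TX.
Category CR quantity: 35 L.
35 L ≤ 50 L (express courier limit, Category CR) — within limit.
Every hazard category is within its express courier limit and no segregation rule is violated.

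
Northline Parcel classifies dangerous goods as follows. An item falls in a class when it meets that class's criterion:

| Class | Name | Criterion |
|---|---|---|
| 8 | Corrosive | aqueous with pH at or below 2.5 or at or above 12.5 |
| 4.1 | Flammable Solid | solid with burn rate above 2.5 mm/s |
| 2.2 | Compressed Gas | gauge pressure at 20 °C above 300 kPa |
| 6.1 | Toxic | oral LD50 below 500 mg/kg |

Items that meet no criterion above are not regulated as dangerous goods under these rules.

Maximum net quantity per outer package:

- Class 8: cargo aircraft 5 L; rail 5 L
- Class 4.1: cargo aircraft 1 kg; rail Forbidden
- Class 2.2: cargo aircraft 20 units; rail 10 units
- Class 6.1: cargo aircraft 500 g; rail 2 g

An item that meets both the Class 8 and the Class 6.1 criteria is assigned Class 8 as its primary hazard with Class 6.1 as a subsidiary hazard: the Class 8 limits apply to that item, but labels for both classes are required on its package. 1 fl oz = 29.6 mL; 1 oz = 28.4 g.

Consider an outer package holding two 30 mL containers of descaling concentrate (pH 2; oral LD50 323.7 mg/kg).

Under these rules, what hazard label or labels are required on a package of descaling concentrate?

Class 6.1 and 8

With pH 2 (≤ 2.5), the descaling concentrate falls in Class 8.
With oral LD50 323.7 mg/kg (< 500 mg/kg), the descaling concentrate falls in Class 6.1.
By the precedence rule Class 8 is primary and Class 6.1 is subsidiary, and that rule requires both labels on the package.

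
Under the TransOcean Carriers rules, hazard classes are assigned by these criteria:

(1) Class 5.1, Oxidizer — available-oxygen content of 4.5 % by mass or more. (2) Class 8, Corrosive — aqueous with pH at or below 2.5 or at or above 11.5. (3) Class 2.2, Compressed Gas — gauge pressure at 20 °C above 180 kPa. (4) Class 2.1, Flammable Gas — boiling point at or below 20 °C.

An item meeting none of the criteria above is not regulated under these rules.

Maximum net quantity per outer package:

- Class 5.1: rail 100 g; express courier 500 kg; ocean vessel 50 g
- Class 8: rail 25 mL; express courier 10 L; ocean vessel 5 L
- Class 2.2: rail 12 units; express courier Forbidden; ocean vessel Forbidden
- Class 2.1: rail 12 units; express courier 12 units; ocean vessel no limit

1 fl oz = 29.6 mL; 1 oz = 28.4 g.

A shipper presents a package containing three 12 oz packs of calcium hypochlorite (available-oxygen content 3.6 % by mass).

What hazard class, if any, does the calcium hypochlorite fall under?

Not regulated

available-oxygen content 3.6 % by mass is not above 4.5 % by mass, so Class 5.1 does not apply.
No criterion is met, so the item is not regulated.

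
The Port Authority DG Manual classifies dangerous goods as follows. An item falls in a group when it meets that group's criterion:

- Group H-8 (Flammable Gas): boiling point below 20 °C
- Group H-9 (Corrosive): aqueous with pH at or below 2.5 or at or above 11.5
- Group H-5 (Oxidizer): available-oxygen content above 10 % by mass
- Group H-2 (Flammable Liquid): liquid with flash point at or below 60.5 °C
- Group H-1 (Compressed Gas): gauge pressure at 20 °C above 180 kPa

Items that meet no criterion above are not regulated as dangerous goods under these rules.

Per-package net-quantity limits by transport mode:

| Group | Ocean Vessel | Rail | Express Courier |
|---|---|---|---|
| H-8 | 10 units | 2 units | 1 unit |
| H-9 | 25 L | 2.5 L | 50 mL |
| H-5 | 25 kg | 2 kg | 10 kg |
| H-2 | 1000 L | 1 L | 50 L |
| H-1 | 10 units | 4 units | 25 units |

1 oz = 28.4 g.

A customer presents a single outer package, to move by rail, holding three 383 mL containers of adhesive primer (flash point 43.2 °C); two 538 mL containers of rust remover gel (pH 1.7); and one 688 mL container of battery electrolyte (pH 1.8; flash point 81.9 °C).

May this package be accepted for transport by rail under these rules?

Adhesive primer: flash point 43.2 °C ≤ 60.5 °C → Group H-2 (Flammable Liquid).
With pH 1.7 (≤ 2.5), the rust remover gel falls in Group H-9.
With pH 1.8 (≤ 2.5), the battery electrolyte falls in Group H-9.
Total Group H-9: (two 538 mL containers = 1.076 L) + 688 mL = 1.764 L.
1.764 L is within the rail limit of 2.5 L for Group H-9.
Group H-2 quantity: three 383 mL containers = 1.149 L.
1.149 L > 1 L (rail limit, Group H-2) — over the limit.

No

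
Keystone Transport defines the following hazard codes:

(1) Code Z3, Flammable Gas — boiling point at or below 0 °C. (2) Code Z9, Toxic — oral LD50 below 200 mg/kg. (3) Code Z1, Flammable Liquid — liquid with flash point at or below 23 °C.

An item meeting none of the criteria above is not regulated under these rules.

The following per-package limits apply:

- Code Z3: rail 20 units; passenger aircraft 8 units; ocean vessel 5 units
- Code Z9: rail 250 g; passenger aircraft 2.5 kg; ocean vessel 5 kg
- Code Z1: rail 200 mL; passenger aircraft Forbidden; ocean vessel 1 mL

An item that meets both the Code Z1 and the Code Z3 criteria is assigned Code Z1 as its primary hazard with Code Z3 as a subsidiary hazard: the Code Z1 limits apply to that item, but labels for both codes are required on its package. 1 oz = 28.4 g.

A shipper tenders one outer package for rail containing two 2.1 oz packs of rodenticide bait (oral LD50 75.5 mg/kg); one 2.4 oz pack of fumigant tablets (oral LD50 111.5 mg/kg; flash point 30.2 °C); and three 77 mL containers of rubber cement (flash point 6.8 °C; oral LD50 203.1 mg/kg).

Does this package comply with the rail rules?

No

With oral LD50 75.5 mg/kg (< 200 mg/kg), the rodenticide bait falls in Code Z9.
Oral LD50 111.5 mg/kg meets the Code Z9 criterion (Toxic), so the fumigant tablets are Code Z9.
Flash point 6.8 °C meets the Code Z1 criterion (Flammable Liquid), so the rubber cement is Code Z1.
Code Z9 net quantity: (two 2.1 oz packs = 119.28 g) + (one 2.4 oz pack = 68.16 g) = 187.44 g.
That is within the Code Z9 rail limit of 250 g.
Code Z1 quantity: three 77 mL containers = 231 mL.
231 mL > 200 mL (rail limit, Code Z1) — over the limit.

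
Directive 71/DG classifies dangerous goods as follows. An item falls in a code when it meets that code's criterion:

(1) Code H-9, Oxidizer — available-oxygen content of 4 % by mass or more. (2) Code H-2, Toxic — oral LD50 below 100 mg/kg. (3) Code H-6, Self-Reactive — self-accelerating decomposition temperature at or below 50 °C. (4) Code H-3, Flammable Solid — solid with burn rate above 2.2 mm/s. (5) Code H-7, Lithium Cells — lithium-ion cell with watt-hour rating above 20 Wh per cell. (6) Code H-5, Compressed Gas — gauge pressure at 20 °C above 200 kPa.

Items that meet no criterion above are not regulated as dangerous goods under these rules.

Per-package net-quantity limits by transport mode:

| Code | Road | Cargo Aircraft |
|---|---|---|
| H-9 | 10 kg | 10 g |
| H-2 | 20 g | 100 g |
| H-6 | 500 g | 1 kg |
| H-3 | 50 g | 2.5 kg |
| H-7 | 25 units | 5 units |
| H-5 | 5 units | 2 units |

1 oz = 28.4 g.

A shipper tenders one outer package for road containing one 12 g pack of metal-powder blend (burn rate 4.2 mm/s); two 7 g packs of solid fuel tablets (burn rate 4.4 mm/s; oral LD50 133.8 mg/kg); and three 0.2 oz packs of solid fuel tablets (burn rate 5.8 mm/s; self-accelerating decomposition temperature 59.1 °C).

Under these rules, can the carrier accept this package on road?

Yes

The metal-powder blend has burn rate 4.2 mm/s, which is > 2.2 mm/s, so it is Code H-3 (Flammable Solid).
With burn rate 4.4 mm/s (> 2.2 mm/s), the solid fuel tablets fall in Code H-3.
The solid fuel tablets have burn rate 5.8 mm/s, which is > 2.2 mm/s, so they are Code H-3 (Flammable Solid).
Total Code H-3: 12 g + (two 7 g packs = 14 g) + (three 0.2 oz packs = 17.04 g) = 43.04 g.
43.04 g is within the road limit of 50 g for Code H-3.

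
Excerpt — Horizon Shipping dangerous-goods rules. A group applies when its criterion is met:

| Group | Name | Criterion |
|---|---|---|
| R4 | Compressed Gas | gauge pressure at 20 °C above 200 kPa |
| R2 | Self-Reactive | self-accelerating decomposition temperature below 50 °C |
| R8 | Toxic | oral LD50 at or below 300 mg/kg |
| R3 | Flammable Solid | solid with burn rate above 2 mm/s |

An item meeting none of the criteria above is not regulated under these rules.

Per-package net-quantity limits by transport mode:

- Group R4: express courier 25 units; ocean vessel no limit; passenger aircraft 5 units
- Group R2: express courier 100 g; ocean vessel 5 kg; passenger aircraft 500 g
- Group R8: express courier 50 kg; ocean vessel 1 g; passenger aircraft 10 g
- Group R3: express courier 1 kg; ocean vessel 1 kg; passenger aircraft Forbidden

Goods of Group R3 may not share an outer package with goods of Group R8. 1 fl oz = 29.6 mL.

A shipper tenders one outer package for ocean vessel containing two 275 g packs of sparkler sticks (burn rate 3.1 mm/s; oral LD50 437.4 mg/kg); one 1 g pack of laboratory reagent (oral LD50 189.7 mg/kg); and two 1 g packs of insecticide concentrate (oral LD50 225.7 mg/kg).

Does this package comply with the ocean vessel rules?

No

With burn rate 3.1 mm/s (> 2 mm/s), the sparkler sticks fall in Group R3.
Laboratory reagent: oral LD50 189.7 mg/kg ≤ 300 mg/kg → Group R8 (Toxic).
Oral LD50 225.7 mg/kg meets the Group R8 criterion (Toxic), so the insecticide concentrate is Group R8.
Group R3 quantity: two 275 g packs = 550 g.
550 g is within the ocean vessel limit of 1 kg for Group R3.
Total Group R8: 1 g + (two 1 g packs = 2 g) = 3 g.
That exceeds the Group R8 ocean vessel limit of 1 g.
Group R3 and Group R8 may not share an outer package.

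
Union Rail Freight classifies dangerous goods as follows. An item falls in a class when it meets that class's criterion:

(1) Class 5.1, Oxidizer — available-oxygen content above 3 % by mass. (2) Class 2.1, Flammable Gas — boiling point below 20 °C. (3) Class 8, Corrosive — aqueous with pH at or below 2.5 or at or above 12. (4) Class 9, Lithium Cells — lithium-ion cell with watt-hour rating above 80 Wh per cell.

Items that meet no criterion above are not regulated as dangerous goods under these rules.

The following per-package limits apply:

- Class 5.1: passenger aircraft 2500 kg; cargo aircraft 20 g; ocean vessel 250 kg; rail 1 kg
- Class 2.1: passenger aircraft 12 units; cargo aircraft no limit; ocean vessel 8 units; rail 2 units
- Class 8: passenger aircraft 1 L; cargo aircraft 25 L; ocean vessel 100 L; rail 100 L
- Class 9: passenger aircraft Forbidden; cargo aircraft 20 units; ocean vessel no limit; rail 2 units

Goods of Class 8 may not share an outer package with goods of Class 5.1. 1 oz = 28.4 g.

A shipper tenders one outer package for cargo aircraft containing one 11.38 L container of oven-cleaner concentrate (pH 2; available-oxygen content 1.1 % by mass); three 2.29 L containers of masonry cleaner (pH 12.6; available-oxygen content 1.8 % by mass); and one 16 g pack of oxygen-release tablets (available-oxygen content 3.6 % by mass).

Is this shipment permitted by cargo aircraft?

The oven-cleaner concentrate has pH 2, which is ≤ 2.5, so it is Class 8 (Corrosive).
The masonry cleaner has pH 12.6, which is ≥ 12, so it is Class 8 (Corrosive).
Oxygen-release tablets: available-oxygen content 3.6 % by mass > 3 % by mass → Class 5.1 (Oxidizer).
Total Class 8: 11.38 L + (three 2.29 L containers = 6.87 L) = 18.25 L.
18.25 L ≤ 25 L (cargo aircraft limit, Class 8) — within limit.
Class 5.1 quantity: 16 g.
16 g ≤ 20 g (cargo aircraft limit, Class 5.1) — within limit.
Class 8 and Class 5.1 may not share an outer package.

No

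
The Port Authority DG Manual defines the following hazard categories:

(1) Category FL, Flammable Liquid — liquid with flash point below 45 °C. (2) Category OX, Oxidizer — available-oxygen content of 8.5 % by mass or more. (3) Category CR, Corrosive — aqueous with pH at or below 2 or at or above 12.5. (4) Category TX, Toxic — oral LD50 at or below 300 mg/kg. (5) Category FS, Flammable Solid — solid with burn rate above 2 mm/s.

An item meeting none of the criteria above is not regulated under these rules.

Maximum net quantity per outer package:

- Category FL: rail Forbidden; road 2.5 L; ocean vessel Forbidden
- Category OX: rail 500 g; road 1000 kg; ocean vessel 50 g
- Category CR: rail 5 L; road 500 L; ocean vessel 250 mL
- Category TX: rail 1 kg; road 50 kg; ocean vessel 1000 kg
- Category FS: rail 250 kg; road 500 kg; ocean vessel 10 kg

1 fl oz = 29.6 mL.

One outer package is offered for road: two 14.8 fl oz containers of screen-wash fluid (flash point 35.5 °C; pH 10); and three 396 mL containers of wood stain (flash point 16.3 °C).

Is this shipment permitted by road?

Yes

Flash point 35.5 °C meets the Category FL criterion (Flammable Liquid), so the screen-wash fluid is Category FL.
With flash point 16.3 °C (< 45 °C), the wood stain falls in Category FL.
Category FL net quantity: (two 14.8 fl oz containers = 876.16 mL) + (three 396 mL containers = 1.188 L) = 2064.16 mL.
2064.16 mL is within the road limit of 2.5 L for Category FL.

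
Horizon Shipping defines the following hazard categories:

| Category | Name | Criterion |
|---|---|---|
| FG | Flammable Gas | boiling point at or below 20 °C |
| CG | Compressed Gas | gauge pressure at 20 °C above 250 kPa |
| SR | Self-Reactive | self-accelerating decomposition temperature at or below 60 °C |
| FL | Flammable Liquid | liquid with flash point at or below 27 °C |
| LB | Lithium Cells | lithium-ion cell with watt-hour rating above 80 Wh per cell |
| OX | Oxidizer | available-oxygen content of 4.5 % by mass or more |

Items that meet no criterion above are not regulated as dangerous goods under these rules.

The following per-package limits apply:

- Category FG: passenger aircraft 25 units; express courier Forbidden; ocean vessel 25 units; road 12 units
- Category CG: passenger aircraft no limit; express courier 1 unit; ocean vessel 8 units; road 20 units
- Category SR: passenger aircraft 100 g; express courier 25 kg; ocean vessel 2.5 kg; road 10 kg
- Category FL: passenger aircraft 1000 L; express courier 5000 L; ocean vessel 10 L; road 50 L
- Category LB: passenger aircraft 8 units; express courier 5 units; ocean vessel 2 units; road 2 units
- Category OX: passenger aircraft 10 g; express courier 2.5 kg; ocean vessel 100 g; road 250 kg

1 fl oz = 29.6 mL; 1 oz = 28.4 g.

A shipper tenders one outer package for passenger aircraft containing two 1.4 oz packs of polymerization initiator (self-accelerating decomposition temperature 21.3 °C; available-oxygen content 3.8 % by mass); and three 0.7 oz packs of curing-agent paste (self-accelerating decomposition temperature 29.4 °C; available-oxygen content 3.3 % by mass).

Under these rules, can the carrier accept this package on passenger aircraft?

Self-accelerating decomposition temperature 21.3 °C meets the Category SR criterion (Self-Reactive), so the polymerization initiator is Category SR.
Curing-agent paste: self-accelerating decomposition temperature 29.4 °C ≤ 60 °C → Category SR (Self-Reactive).
Total Category SR: (two 1.4 oz packs = 79.52 g) + (three 0.7 oz packs = 59.64 g) = 139.16 g.
That exceeds the Category SR passenger aircraft limit of 100 g.

No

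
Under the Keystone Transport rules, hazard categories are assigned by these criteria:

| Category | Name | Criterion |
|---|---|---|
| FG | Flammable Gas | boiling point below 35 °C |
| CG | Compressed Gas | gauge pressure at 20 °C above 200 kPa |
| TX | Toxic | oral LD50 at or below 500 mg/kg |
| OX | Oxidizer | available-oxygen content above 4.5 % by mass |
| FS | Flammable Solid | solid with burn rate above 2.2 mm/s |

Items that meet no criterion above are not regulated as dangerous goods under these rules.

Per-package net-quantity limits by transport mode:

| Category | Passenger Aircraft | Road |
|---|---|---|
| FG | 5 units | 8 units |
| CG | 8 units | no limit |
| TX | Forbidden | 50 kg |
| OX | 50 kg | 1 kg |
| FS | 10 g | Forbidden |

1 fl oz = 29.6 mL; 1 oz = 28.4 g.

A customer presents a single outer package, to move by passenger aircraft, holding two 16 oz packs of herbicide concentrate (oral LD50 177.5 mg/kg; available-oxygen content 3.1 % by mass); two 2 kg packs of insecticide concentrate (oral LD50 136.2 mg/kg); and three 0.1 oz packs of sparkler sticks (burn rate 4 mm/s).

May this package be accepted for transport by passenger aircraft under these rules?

The herbicide concentrate has oral LD50 177.5 mg/kg, which is ≤ 500 mg/kg, so it is Category TX (Toxic).
Insecticide concentrate: oral LD50 136.2 mg/kg ≤ 500 mg/kg → Category TX (Toxic).
Sparkler sticks: burn rate 4 mm/s > 2.2 mm/s → Category FS (Flammable Solid).
Total Category TX: (two 16 oz packs = 908.8 g) + (two 2 kg packs = 4 kg) = 4908.8 g.
Category TX is Forbidden by passenger aircraft.
Category FS quantity: three 0.1 oz packs = 8.52 g.
8.52 g is within the passenger aircraft limit of 10 g for Category FS.

No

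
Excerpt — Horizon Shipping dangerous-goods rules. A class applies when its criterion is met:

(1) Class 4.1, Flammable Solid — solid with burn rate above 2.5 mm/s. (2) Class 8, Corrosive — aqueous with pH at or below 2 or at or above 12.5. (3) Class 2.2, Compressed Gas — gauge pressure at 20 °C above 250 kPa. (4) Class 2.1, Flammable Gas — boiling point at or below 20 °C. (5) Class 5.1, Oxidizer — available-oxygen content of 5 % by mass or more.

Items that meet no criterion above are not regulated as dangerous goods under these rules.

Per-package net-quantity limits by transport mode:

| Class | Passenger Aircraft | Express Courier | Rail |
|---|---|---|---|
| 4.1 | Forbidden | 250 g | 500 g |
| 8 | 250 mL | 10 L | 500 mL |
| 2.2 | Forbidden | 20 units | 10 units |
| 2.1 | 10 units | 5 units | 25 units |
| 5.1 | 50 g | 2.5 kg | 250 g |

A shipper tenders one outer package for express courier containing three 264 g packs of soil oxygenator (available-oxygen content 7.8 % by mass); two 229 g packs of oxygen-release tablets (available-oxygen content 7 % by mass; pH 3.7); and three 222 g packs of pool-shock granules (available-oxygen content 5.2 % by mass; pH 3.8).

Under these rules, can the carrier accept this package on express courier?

Yes

With available-oxygen content 7.8 % by mass (≥ 5 % by mass), the soil oxygenator falls in Class 5.1.
With available-oxygen content 7 % by mass (≥ 5 % by mass), the oxygen-release tablets fall in Class 5.1.
Available-oxygen content 5.2 % by mass meets the Class 5.1 criterion (Oxidizer), so the pool-shock granules are Class 5.1.
Total Class 5.1: (three 264 g packs = 792 g) + (two 229 g packs = 458 g) + (three 222 g packs = 666 g) = 1.916 kg.
1.916 kg ≤ 2.5 kg (express courier limit, Class 5.1) — within limit.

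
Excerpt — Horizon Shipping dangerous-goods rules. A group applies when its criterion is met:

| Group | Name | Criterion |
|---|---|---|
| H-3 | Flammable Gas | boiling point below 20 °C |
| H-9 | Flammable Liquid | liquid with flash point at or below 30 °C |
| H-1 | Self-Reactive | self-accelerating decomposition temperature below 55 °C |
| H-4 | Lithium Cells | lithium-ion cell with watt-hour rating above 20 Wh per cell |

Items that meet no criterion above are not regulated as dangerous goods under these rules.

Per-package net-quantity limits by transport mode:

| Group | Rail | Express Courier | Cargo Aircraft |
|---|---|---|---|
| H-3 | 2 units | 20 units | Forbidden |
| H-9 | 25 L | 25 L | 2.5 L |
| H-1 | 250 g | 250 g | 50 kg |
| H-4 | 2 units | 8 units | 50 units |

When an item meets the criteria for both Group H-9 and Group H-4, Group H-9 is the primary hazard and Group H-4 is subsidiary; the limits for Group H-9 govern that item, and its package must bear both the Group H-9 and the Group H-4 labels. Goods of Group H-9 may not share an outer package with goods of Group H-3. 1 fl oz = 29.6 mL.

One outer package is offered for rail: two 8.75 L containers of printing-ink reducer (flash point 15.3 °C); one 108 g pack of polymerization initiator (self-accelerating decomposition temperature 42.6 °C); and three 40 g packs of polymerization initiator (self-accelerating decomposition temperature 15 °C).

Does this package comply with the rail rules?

Yes

The printing-ink reducer has flash point 15.3 °C, which is ≤ 30 °C, so it is Group H-9 (Flammable Liquid).
Polymerization initiator: self-accelerating decomposition temperature 42.6 °C < 55 °C → Group H-1 (Self-Reactive).
Polymerization initiator: self-accelerating decomposition temperature 15 °C < 55 °C → Group H-1 (Self-Reactive).
Group H-9 quantity: two 8.75 L containers = 17.5 L.
17.5 L is within the rail limit of 25 L for Group H-9.
Total Group H-1: 108 g + (three 40 g packs = 120 g) = 228 g.
That is within the Group H-1 rail limit of 250 g.
The segregation rule (Group H-9 with Group H-3) does not apply to Group H-9 with Group H-1.
Every hazard group is within its rail limit and no segregation rule is violated.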